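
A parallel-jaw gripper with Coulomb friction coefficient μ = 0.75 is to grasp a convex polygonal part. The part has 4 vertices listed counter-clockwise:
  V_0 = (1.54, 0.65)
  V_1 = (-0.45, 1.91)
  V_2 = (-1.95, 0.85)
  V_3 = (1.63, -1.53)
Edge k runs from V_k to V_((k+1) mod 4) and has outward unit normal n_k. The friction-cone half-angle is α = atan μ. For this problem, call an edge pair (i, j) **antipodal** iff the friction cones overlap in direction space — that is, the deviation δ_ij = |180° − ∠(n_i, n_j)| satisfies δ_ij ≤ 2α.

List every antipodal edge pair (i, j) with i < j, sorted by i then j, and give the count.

α = atan 0.75 = 36.87°;  2α = 73.74°
n_0 = (+0.5350, +0.8449)
n_1 = (-0.5771, +0.8167)
n_2 = (-0.5536, -0.8328)
n_3 = (+0.9991, +0.0412)
  (0,1): δ = 112.41°  ·
  (0,2): δ = 1.28°  ✓
  (0,3): δ = 124.70°  ·
  (1,2): δ = 68.86°  ✓
  (1,3): δ = 57.12°  ✓
  (2,3): δ = 54.02°  ✓
antipodal pairs: 4

count = 4; pairs: (0,2), (1,2), (1,3), (2,3)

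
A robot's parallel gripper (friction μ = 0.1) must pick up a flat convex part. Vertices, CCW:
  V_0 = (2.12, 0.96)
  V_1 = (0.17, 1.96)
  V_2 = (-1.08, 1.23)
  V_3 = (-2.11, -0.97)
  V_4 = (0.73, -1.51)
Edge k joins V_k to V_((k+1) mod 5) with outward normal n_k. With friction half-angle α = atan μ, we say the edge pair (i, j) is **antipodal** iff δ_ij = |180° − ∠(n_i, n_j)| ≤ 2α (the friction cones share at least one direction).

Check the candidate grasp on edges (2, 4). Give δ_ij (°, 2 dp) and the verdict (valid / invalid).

δ = 4.28°, valid

α = atan 0.1 = 5.71°;  2α = 11.42°
edge 2: e_2 = (-1.03, -2.20);  n_2 = (-0.9057, +0.4240)
edge 4: e_4 = (+1.39, +2.47);  n_4 = (+0.8715, -0.4904)
∠(n_2, n_4) = 175.72°
δ = |180° − 175.72°| = 4.28°
4.28° ≤ 2α = 11.42°  →  valid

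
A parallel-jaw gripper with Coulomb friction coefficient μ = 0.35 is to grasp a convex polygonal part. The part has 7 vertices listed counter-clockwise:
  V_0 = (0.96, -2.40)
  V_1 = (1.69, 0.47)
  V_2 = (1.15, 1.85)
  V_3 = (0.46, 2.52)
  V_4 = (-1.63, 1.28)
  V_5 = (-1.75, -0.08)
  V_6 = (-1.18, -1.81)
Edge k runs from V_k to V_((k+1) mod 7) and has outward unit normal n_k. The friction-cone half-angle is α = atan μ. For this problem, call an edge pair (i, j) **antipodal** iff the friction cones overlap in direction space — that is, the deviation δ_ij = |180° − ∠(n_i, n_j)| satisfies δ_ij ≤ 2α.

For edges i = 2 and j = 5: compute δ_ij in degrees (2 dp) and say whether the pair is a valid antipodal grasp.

δ = 27.61°, valid

α = atan 0.35 = 19.29°;  2α = 38.58°
edge 2: e_2 = (-0.69, +0.67);  n_2 = (+0.6966, +0.7174)
edge 5: e_5 = (+0.57, -1.73);  n_5 = (-0.9498, -0.3129)
∠(n_2, n_5) = 152.39°
δ = |180° − 152.39°| = 27.61°
27.61° ≤ 2α = 38.58°  →  valid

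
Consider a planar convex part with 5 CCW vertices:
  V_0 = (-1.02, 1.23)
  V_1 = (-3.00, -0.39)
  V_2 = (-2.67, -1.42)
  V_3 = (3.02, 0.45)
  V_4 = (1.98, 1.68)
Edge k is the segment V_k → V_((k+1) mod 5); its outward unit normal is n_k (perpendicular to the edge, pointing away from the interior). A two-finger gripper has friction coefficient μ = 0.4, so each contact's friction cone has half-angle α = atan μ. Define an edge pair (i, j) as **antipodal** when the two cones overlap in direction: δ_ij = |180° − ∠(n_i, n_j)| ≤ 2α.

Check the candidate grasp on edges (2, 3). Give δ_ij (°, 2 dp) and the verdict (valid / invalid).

α = atan 0.4 = 21.80°;  2α = 43.60°
edge 2: e_2 = (+5.69, +1.87);  n_2 = (+0.3122, -0.9500)
edge 3: e_3 = (-1.04, +1.23);  n_3 = (+0.7636, +0.6457)
∠(n_2, n_3) = 112.02°
δ = |180° − 112.02°| = 67.98°
67.98° > 2α = 43.60°  →  invalid

δ = 67.98°, invalid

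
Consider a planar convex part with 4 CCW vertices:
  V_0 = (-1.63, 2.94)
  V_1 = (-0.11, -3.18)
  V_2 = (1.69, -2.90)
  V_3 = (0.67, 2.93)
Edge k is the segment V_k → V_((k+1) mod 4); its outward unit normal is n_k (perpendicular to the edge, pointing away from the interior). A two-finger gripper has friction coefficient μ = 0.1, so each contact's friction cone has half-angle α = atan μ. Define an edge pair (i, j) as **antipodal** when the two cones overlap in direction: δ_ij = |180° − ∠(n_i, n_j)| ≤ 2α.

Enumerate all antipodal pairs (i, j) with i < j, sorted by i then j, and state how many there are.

α = atan 0.1 = 5.71°;  2α = 11.42°
n_0 = (-0.9705, -0.2410)
n_1 = (+0.1537, -0.9881)
n_2 = (+0.9850, +0.1723)
n_3 = (+0.0043, +1.0000)
  (0,1): δ = 95.11°  ·
  (0,2): δ = 4.02°  ✓
  (0,3): δ = 75.80°  ·
  (1,2): δ = 88.92°  ·
  (1,3): δ = 9.09°  ✓
  (2,3): δ = 100.17°  ·
antipodal pairs: 2

count = 2; pairs: (0,2), (1,3)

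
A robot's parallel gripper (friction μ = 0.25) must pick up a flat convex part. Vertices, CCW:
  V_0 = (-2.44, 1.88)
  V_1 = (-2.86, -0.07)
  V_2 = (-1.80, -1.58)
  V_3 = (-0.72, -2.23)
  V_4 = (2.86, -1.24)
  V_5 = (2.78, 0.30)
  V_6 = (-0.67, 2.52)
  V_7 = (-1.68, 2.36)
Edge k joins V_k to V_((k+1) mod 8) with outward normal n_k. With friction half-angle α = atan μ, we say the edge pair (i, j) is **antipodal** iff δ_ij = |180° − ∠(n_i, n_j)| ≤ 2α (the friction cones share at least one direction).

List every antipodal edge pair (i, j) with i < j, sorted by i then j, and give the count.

α = atan 0.25 = 14.04°;  2α = 28.07°
n_0 = (-0.9776, +0.2106)
n_1 = (-0.8185, -0.5746)
n_2 = (-0.5157, -0.8568)
n_3 = (+0.2665, -0.9638)
n_4 = (+0.9987, +0.0519)
n_5 = (+0.5411, +0.8409)
n_6 = (-0.1565, +0.9877)
n_7 = (-0.5340, +0.8455)
  (0,1): δ = 132.78°  ·
  (0,2): δ = 108.89°  ·
  (0,3): δ = 62.39°  ·
  (0,4): δ = 15.13°  ✓
  (0,5): δ = 69.39°  ·
  (0,6): δ = 111.16°  ·
  (0,7): δ = 134.43°  ·
  (1,2): δ = 156.11°  ·
  (1,3): δ = 109.61°  ·
  (1,4): δ = 32.09°  ·
  (1,5): δ = 22.17°  ✓
  (1,6): δ = 63.93°  ·
  (1,7): δ = 87.21°  ·
  (2,3): δ = 133.50°  ·
  (2,4): δ = 55.98°  ·
  (2,5): δ = 1.72°  ✓
  (2,6): δ = 40.04°  ·
  (2,7): δ = 63.32°  ·
  (3,4): δ = 102.48°  ·
  (3,5): δ = 48.22°  ·
  (3,6): δ = 6.46°  ✓
  (3,7): δ = 16.82°  ✓
  (4,5): δ = 125.73°  ·
  (4,6): δ = 83.97°  ·
  (4,7): δ = 60.70°  ·
  (5,6): δ = 138.24°  ·
  (5,7): δ = 114.96°  ·
  (6,7): δ = 156.73°  ·
antipodal pairs: 5

count = 5; pairs: (0,4), (1,5), (2,5), (3,6), (3,7)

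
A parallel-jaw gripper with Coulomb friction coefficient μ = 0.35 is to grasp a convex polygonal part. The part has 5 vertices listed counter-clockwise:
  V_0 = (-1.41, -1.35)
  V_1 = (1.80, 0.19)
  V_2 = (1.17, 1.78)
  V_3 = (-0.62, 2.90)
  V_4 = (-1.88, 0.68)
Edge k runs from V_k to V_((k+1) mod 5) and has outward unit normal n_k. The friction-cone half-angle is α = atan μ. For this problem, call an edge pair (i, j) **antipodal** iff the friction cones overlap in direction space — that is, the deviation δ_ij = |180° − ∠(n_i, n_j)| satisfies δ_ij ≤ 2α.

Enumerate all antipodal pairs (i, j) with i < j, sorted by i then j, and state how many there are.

count = 2; pairs: (0,3), (1,4)

α = atan 0.35 = 19.29°;  2α = 38.58°
n_0 = (+0.4325, -0.9016)
n_1 = (+0.9297, +0.3684)
n_2 = (+0.5304, +0.8477)
n_3 = (-0.8697, +0.4936)
n_4 = (-0.9742, -0.2256)
  (0,1): δ = 94.01°  ·
  (0,2): δ = 57.66°  ·
  (0,3): δ = 34.79°  ✓
  (0,4): δ = 77.41°  ·
  (1,2): δ = 143.65°  ·
  (1,3): δ = 51.19°  ·
  (1,4): δ = 8.58°  ✓
  (2,3): δ = 87.54°  ·
  (2,4): δ = 44.93°  ·
  (3,4): δ = 137.39°  ·
antipodal pairs: 2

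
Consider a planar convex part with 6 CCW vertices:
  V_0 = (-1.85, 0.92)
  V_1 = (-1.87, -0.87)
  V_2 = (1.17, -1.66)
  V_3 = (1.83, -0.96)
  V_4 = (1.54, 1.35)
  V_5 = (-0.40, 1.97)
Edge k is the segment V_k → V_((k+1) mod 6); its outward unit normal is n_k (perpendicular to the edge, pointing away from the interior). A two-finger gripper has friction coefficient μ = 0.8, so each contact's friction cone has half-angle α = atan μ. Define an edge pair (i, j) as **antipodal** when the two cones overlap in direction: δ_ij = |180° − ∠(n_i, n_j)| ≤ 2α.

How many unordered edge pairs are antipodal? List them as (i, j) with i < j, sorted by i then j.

count = 9; pairs: (0,2), (0,3), (0,4), (1,3), (1,4), (1,5), (2,4), (2,5), (3,5)

α = atan 0.8 = 38.66°;  2α = 77.32°
n_0 = (-0.9999, +0.0112)
n_1 = (-0.2515, -0.9679)
n_2 = (+0.7276, -0.6860)
n_3 = (+0.9922, +0.1246)
n_4 = (+0.3044, +0.9525)
n_5 = (-0.5865, +0.8099)
  (0,1): δ = 103.93°  ·
  (0,2): δ = 42.68°  ✓
  (0,3): δ = 7.80°  ✓
  (0,4): δ = 72.92°  ✓
  (0,5): δ = 126.55°  ·
  (1,2): δ = 118.75°  ·
  (1,3): δ = 68.28°  ✓
  (1,4): δ = 3.16°  ✓
  (1,5): δ = 50.48°  ✓
  (2,3): δ = 129.53°  ·
  (2,4): δ = 64.41°  ✓
  (2,5): δ = 10.77°  ✓
  (3,4): δ = 114.88°  ·
  (3,5): δ = 61.25°  ✓
  (4,5): δ = 126.37°  ·
antipodal pairs: 9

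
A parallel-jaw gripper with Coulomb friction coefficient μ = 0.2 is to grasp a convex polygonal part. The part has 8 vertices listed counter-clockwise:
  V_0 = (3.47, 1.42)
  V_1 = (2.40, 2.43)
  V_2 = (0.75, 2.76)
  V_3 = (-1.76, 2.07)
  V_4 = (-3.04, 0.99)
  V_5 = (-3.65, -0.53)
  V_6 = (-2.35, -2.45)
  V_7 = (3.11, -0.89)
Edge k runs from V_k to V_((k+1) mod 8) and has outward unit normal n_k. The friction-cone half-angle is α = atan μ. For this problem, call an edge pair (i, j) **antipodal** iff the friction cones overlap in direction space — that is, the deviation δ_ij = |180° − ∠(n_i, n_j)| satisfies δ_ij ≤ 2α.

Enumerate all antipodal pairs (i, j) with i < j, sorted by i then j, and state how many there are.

count = 3; pairs: (0,5), (2,6), (4,7)

α = atan 0.2 = 11.31°;  2α = 22.62°
n_0 = (+0.6864, +0.7272)
n_1 = (+0.1961, +0.9806)
n_2 = (-0.2651, +0.9642)
n_3 = (-0.6449, +0.7643)
n_4 = (-0.9281, +0.3724)
n_5 = (-0.8280, -0.5607)
n_6 = (+0.2747, -0.9615)
n_7 = (+0.9881, -0.1540)
  (0,1): δ = 147.96°  ·
  (0,2): δ = 121.28°  ·
  (0,3): δ = 96.50°  ·
  (0,4): δ = 68.52°  ·
  (0,5): δ = 12.55°  ✓
  (0,6): δ = 59.29°  ·
  (0,7): δ = 124.49°  ·
  (1,2): δ = 153.32°  ·
  (1,3): δ = 128.53°  ·
  (1,4): δ = 100.56°  ·
  (1,5): δ = 44.59°  ·
  (1,6): δ = 27.26°  ·
  (1,7): δ = 92.45°  ·
  (2,3): δ = 155.21°  ·
  (2,4): δ = 127.24°  ·
  (2,5): δ = 71.27°  ·
  (2,6): δ = 0.57°  ✓
  (2,7): δ = 65.77°  ·
  (3,4): δ = 152.02°  ·
  (3,5): δ = 96.05°  ·
  (3,6): δ = 24.21°  ·
  (3,7): δ = 40.99°  ·
  (4,5): δ = 124.03°  ·
  (4,6): δ = 52.19°  ·
  (4,7): δ = 13.01°  ✓
  (5,6): δ = 108.16°  ·
  (5,7): δ = 42.96°  ·
  (6,7): δ = 114.80°  ·
antipodal pairs: 3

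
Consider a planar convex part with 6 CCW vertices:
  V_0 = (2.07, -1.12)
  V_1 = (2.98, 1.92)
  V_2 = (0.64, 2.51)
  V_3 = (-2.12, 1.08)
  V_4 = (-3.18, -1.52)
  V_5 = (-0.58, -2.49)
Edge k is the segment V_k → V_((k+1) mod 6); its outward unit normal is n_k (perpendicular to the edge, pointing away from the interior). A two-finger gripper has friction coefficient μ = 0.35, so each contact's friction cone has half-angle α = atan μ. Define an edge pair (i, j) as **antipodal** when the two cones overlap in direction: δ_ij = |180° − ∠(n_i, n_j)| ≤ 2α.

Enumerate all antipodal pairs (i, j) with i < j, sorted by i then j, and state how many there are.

count = 3; pairs: (0,3), (1,4), (2,5)

α = atan 0.35 = 19.29°;  2α = 38.58°
n_0 = (+0.9580, -0.2868)
n_1 = (+0.2445, +0.9697)
n_2 = (-0.4600, +0.8879)
n_3 = (-0.9260, +0.3775)
n_4 = (-0.3495, -0.9369)
n_5 = (+0.4592, -0.8883)
  (0,1): δ = 87.49°  ·
  (0,2): δ = 45.95°  ·
  (0,3): δ = 5.52°  ✓
  (0,4): δ = 86.21°  ·
  (0,5): δ = 134.00°  ·
  (1,2): δ = 138.46°  ·
  (1,3): δ = 98.03°  ·
  (1,4): δ = 6.31°  ✓
  (1,5): δ = 41.49°  ·
  (2,3): δ = 139.57°  ·
  (2,4): δ = 47.85°  ·
  (2,5): δ = 0.05°  ✓
  (3,4): δ = 88.28°  ·
  (3,5): δ = 40.48°  ·
  (4,5): δ = 132.20°  ·
antipodal pairs: 3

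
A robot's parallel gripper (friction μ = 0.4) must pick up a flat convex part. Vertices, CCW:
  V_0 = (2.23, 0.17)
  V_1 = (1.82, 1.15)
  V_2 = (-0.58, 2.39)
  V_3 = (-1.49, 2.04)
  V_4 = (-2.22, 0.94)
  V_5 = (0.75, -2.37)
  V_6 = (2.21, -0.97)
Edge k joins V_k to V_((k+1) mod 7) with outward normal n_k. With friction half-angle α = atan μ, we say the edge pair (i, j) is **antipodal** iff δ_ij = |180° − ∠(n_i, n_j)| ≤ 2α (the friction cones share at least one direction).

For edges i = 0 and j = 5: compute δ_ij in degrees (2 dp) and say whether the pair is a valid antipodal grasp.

δ = 111.10°, invalid

α = atan 0.4 = 21.80°;  2α = 43.60°
edge 0: e_0 = (-0.41, +0.98);  n_0 = (+0.9225, +0.3860)
edge 5: e_5 = (+1.46, +1.40);  n_5 = (+0.6921, -0.7218)
∠(n_0, n_5) = 68.90°
δ = |180° − 68.90°| = 111.10°
111.10° > 2α = 43.60°  →  invalid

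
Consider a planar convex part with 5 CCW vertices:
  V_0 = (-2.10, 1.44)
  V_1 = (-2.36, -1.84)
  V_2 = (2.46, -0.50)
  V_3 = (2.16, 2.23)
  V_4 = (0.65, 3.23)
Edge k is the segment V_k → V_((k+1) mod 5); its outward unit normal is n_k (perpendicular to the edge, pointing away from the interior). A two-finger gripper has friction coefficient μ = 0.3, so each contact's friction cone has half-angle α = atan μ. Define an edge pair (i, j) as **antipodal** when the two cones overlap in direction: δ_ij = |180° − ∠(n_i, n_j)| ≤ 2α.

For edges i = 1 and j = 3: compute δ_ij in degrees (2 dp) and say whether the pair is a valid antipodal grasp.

α = atan 0.3 = 16.70°;  2α = 33.40°
edge 1: e_1 = (+4.82, +1.34);  n_1 = (+0.2679, -0.9635)
edge 3: e_3 = (-1.51, +1.00);  n_3 = (+0.5521, +0.8337)
∠(n_1, n_3) = 130.95°
δ = |180° − 130.95°| = 49.05°
49.05° > 2α = 33.40°  →  invalid

δ = 49.05°, invalid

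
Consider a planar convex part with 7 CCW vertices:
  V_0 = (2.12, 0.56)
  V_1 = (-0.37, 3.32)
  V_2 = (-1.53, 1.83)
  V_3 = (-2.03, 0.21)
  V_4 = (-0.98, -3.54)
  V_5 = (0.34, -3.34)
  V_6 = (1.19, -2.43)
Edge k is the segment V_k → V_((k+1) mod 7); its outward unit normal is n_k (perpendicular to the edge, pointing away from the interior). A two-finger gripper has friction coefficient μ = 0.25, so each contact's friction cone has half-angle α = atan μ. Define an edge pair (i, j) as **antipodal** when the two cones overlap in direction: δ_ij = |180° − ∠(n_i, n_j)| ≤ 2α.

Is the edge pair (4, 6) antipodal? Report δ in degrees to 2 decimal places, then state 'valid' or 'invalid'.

δ = 115.89°, invalid

α = atan 0.25 = 14.04°;  2α = 28.07°
edge 4: e_4 = (+1.32, +0.20);  n_4 = (+0.1498, -0.9887)
edge 6: e_6 = (+0.93, +2.99);  n_6 = (+0.9549, -0.2970)
∠(n_4, n_6) = 64.11°
δ = |180° − 64.11°| = 115.89°
115.89° > 2α = 28.07°  →  invalid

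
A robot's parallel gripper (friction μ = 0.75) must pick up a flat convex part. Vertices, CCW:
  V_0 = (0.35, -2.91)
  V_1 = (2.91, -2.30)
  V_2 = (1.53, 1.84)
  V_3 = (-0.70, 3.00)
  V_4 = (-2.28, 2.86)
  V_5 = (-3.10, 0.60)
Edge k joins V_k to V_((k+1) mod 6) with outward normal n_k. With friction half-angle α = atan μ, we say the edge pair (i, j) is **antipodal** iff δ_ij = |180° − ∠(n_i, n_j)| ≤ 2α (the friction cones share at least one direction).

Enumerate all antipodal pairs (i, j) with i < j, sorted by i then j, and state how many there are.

count = 7; pairs: (0,2), (0,3), (0,4), (1,4), (1,5), (2,5), (3,5)

α = atan 0.75 = 36.87°;  2α = 73.74°
n_0 = (+0.2318, -0.9728)
n_1 = (+0.9487, +0.3162)
n_2 = (+0.4615, +0.8872)
n_3 = (-0.0883, +0.9961)
n_4 = (-0.9400, +0.3411)
n_5 = (-0.7132, -0.7010)
  (0,1): δ = 84.97°  ·
  (0,2): δ = 40.89°  ✓
  (0,3): δ = 8.34°  ✓
  (0,4): δ = 56.66°  ✓
  (0,5): δ = 121.10°  ·
  (1,2): δ = 135.92°  ·
  (1,3): δ = 103.37°  ·
  (1,4): δ = 38.38°  ✓
  (1,5): δ = 26.07°  ✓
  (2,3): δ = 147.45°  ·
  (2,4): δ = 82.46°  ·
  (2,5): δ = 18.01°  ✓
  (3,4): δ = 115.01°  ·
  (3,5): δ = 50.56°  ✓
  (4,5): δ = 115.55°  ·
antipodal pairs: 7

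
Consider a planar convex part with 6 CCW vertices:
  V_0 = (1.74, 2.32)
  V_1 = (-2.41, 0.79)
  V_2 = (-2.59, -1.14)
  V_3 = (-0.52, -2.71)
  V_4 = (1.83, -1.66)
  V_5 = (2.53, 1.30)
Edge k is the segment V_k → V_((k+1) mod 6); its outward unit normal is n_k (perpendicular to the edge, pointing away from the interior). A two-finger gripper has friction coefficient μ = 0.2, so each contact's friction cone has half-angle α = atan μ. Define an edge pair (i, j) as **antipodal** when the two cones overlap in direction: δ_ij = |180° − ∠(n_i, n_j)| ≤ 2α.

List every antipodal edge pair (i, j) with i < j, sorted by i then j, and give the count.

α = atan 0.2 = 11.31°;  2α = 22.62°
n_0 = (-0.3459, +0.9383)
n_1 = (-0.9957, +0.0929)
n_2 = (-0.6043, -0.7968)
n_3 = (+0.4079, -0.9130)
n_4 = (+0.9732, -0.2301)
n_5 = (+0.7906, +0.6123)
  (0,1): δ = 115.57°  ·
  (0,2): δ = 57.42°  ·
  (0,3): δ = 3.84°  ✓
  (0,4): δ = 56.46°  ·
  (0,5): δ = 107.52°  ·
  (1,2): δ = 121.85°  ·
  (1,3): δ = 60.60°  ·
  (1,4): δ = 7.98°  ✓
  (1,5): δ = 43.09°  ·
  (2,3): δ = 118.75°  ·
  (2,4): δ = 66.13°  ·
  (2,5): δ = 15.06°  ✓
  (3,4): δ = 127.38°  ·
  (3,5): δ = 76.32°  ·
  (4,5): δ = 128.94°  ·
antipodal pairs: 3

count = 3; pairs: (0,3), (1,4), (2,5)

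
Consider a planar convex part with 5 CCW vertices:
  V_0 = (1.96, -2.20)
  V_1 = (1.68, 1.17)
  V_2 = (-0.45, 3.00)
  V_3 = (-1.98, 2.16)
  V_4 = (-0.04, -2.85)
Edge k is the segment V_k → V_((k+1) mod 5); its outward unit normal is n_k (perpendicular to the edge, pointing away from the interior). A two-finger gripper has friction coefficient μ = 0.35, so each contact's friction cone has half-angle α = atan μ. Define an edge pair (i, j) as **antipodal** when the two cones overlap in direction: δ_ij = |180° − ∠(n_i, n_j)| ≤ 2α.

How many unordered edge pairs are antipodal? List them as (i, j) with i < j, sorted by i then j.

count = 3; pairs: (0,3), (1,3), (2,4)

α = atan 0.35 = 19.29°;  2α = 38.58°
n_0 = (+0.9966, +0.0828)
n_1 = (+0.6517, +0.7585)
n_2 = (-0.4813, +0.8766)
n_3 = (-0.9325, -0.3611)
n_4 = (+0.3091, -0.9510)
  (0,1): δ = 135.42°  ·
  (0,2): δ = 65.98°  ·
  (0,3): δ = 16.42°  ✓
  (0,4): δ = 103.25°  ·
  (1,2): δ = 110.56°  ·
  (1,3): δ = 28.16°  ✓
  (1,4): δ = 58.67°  ·
  (2,3): δ = 97.60°  ·
  (2,4): δ = 10.76°  ✓
  (3,4): δ = 93.16°  ·
antipodal pairs: 3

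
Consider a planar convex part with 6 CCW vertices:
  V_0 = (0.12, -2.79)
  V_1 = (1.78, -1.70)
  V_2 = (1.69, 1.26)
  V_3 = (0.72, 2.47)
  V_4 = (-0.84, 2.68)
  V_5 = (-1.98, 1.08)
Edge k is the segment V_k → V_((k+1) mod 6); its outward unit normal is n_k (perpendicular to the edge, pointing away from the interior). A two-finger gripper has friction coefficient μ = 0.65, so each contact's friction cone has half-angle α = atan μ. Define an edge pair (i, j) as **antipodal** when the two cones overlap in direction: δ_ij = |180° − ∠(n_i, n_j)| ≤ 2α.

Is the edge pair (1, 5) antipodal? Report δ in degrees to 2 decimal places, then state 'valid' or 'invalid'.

δ = 26.74°, valid

α = atan 0.65 = 33.02°;  2α = 66.05°
edge 1: e_1 = (-0.09, +2.96);  n_1 = (+0.9995, +0.0304)
edge 5: e_5 = (+2.10, -3.87);  n_5 = (-0.8789, -0.4769)
∠(n_1, n_5) = 153.26°
δ = |180° − 153.26°| = 26.74°
26.74° ≤ 2α = 66.05°  →  valid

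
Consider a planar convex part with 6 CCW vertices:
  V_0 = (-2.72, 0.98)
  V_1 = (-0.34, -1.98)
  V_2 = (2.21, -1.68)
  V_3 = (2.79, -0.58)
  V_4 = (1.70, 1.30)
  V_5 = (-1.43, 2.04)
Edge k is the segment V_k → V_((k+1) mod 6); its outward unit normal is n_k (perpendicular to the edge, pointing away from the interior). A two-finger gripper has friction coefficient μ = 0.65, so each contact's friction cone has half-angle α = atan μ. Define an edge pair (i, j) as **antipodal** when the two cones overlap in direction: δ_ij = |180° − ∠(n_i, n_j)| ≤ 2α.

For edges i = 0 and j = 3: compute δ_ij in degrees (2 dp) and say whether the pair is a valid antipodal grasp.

α = atan 0.65 = 33.02°;  2α = 66.05°
edge 0: e_0 = (+2.38, -2.96);  n_0 = (-0.7793, -0.6266)
edge 3: e_3 = (-1.09, +1.88);  n_3 = (+0.8651, +0.5016)
∠(n_0, n_3) = 171.30°
δ = |180° − 171.30°| = 8.70°
8.70° ≤ 2α = 66.05°  →  valid

δ = 8.70°, valid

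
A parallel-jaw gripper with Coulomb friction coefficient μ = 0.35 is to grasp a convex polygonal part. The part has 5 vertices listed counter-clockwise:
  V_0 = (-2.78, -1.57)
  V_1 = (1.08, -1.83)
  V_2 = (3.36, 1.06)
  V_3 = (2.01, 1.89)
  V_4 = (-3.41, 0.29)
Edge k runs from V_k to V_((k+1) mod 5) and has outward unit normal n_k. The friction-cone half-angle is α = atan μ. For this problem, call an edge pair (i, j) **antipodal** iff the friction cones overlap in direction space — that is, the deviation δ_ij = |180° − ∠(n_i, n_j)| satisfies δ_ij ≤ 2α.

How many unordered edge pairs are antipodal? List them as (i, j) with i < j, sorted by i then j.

α = atan 0.35 = 19.29°;  2α = 38.58°
n_0 = (-0.0672, -0.9977)
n_1 = (+0.7851, -0.6194)
n_2 = (+0.5237, +0.8519)
n_3 = (-0.2831, +0.9591)
n_4 = (-0.9471, -0.3208)
  (0,1): δ = 124.42°  ·
  (0,2): δ = 27.73°  ✓
  (0,3): δ = 20.30°  ✓
  (0,4): δ = 112.57°  ·
  (1,2): δ = 83.31°  ·
  (1,3): δ = 35.28°  ✓
  (1,4): δ = 56.98°  ·
  (2,3): δ = 131.97°  ·
  (2,4): δ = 39.70°  ·
  (3,4): δ = 87.74°  ·
antipodal pairs: 3

count = 3; pairs: (0,2), (0,3), (1,3)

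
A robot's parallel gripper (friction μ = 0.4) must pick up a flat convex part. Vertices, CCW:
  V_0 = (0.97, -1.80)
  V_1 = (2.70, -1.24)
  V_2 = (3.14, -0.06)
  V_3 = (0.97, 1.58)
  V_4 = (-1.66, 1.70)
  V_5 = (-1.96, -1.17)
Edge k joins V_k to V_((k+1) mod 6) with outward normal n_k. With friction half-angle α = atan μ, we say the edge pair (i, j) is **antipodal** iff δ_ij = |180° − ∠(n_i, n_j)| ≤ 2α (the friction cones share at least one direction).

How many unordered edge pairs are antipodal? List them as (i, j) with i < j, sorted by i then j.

count = 4; pairs: (0,3), (1,4), (2,5), (3,5)

α = atan 0.4 = 21.80°;  2α = 43.60°
n_0 = (+0.3080, -0.9514)
n_1 = (+0.9370, -0.3494)
n_2 = (+0.6029, +0.7978)
n_3 = (+0.0456, +0.9990)
n_4 = (-0.9946, +0.1040)
n_5 = (-0.2102, -0.9777)
  (0,1): δ = 128.39°  ·
  (0,2): δ = 55.02°  ·
  (0,3): δ = 20.55°  ✓
  (0,4): δ = 66.10°  ·
  (0,5): δ = 149.93°  ·
  (1,2): δ = 106.63°  ·
  (1,3): δ = 72.16°  ·
  (1,4): δ = 14.48°  ✓
  (1,5): δ = 98.31°  ·
  (2,3): δ = 145.53°  ·
  (2,4): δ = 58.89°  ·
  (2,5): δ = 24.95°  ✓
  (3,4): δ = 93.35°  ·
  (3,5): δ = 9.52°  ✓
  (4,5): δ = 96.17°  ·
antipodal pairs: 4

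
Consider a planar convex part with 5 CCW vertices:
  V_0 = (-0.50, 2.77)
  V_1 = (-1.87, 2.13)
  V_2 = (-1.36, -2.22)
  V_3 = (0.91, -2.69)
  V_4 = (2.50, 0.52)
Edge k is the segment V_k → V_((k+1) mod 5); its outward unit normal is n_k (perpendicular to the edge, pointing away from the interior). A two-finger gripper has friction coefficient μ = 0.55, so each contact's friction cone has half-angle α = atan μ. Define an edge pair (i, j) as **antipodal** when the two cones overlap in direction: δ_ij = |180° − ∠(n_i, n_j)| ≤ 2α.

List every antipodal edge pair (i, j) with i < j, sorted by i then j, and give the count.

α = atan 0.55 = 28.81°;  2α = 57.62°
n_0 = (-0.4232, +0.9060)
n_1 = (-0.9932, -0.1164)
n_2 = (-0.2027, -0.9792)
n_3 = (+0.8961, -0.4439)
n_4 = (+0.6000, +0.8000)
  (0,1): δ = 108.35°  ·
  (0,2): δ = 36.74°  ✓
  (0,3): δ = 38.61°  ✓
  (0,4): δ = 118.09°  ·
  (1,2): δ = 108.38°  ·
  (1,3): δ = 33.04°  ✓
  (1,4): δ = 46.44°  ✓
  (2,3): δ = 104.65°  ·
  (2,4): δ = 25.17°  ✓
  (3,4): δ = 100.52°  ·
antipodal pairs: 5

count = 5; pairs: (0,2), (0,3), (1,3), (1,4), (2,4)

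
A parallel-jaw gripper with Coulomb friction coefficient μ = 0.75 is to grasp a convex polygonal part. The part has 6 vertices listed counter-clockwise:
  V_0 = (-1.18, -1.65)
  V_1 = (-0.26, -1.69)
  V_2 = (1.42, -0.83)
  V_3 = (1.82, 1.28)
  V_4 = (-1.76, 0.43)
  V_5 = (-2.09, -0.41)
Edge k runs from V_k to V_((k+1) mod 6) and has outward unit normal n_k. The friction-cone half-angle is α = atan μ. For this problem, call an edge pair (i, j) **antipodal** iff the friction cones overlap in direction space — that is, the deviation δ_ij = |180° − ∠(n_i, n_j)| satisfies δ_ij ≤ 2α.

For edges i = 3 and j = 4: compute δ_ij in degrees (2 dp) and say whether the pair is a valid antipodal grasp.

δ = 124.80°, invalid

α = atan 0.75 = 36.87°;  2α = 73.74°
edge 3: e_3 = (-3.58, -0.85);  n_3 = (-0.2310, +0.9730)
edge 4: e_4 = (-0.33, -0.84);  n_4 = (-0.9308, +0.3657)
∠(n_3, n_4) = 55.20°
δ = |180° − 55.20°| = 124.80°
124.80° > 2α = 73.74°  →  invalid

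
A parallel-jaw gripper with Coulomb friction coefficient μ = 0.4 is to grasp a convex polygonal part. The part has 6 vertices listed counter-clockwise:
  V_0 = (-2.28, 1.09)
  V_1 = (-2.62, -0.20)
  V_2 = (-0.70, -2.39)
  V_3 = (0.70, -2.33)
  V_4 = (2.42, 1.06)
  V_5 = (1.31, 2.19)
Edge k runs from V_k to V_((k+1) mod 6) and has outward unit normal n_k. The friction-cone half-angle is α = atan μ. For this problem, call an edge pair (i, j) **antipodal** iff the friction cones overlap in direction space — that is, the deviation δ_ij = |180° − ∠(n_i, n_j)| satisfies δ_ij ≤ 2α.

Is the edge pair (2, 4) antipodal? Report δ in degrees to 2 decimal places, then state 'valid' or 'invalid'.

δ = 47.97°, invalid

α = atan 0.4 = 21.80°;  2α = 43.60°
edge 2: e_2 = (+1.40, +0.06);  n_2 = (+0.0428, -0.9991)
edge 4: e_4 = (-1.11, +1.13);  n_4 = (+0.7134, +0.7008)
∠(n_2, n_4) = 132.03°
δ = |180° − 132.03°| = 47.97°
47.97° > 2α = 43.60°  →  invalid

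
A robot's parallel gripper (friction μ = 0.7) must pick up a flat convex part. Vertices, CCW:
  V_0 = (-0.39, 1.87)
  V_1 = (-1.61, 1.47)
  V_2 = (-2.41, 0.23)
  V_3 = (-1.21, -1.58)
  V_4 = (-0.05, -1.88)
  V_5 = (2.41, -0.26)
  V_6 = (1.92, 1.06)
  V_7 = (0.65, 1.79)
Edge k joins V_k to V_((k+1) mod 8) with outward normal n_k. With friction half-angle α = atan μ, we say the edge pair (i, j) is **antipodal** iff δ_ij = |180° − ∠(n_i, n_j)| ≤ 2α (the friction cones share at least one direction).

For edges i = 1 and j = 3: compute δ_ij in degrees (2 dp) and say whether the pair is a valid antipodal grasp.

δ = 71.67°, invalid

α = atan 0.7 = 34.99°;  2α = 69.98°
edge 1: e_1 = (-0.80, -1.24);  n_1 = (-0.8403, +0.5421)
edge 3: e_3 = (+1.16, -0.30);  n_3 = (-0.2504, -0.9681)
∠(n_1, n_3) = 108.33°
δ = |180° − 108.33°| = 71.67°
71.67° > 2α = 69.98°  →  invalid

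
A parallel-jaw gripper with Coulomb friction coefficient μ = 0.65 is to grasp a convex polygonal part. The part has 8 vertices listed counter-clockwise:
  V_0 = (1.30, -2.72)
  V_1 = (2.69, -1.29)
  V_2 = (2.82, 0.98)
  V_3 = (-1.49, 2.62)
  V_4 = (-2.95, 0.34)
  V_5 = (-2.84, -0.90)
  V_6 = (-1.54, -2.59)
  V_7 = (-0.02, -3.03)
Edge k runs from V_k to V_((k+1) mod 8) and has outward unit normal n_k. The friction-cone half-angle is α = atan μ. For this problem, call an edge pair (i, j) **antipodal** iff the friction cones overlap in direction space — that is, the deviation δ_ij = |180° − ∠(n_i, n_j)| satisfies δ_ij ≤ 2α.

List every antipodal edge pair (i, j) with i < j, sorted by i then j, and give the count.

α = atan 0.65 = 33.02°;  2α = 66.05°
n_0 = (+0.7171, -0.6970)
n_1 = (+0.9984, -0.0572)
n_2 = (+0.3556, +0.9346)
n_3 = (-0.8421, +0.5393)
n_4 = (-0.9961, -0.0884)
n_5 = (-0.7926, -0.6097)
n_6 = (-0.2781, -0.9606)
n_7 = (+0.2286, -0.9735)
  (0,1): δ = 139.09°  ·
  (0,2): δ = 66.64°  ·
  (0,3): δ = 11.55°  ✓
  (0,4): δ = 49.26°  ✓
  (0,5): δ = 81.76°  ·
  (0,6): δ = 118.04°  ·
  (0,7): δ = 147.40°  ·
  (1,2): δ = 107.55°  ·
  (1,3): δ = 29.36°  ✓
  (1,4): δ = 8.35°  ✓
  (1,5): δ = 40.85°  ✓
  (1,6): δ = 77.13°  ·
  (1,7): δ = 106.49°  ·
  (2,3): δ = 101.80°  ·
  (2,4): δ = 64.10°  ✓
  (2,5): δ = 31.60°  ✓
  (2,6): δ = 4.69°  ✓
  (2,7): δ = 34.05°  ✓
  (3,4): δ = 142.30°  ·
  (3,5): δ = 109.80°  ·
  (3,6): δ = 73.51°  ·
  (3,7): δ = 44.15°  ✓
  (4,5): δ = 147.50°  ·
  (4,6): δ = 111.21°  ·
  (4,7): δ = 81.85°  ·
  (5,6): δ = 143.71°  ·
  (5,7): δ = 114.35°  ·
  (6,7): δ = 150.64°  ·
antipodal pairs: 10

count = 10; pairs: (0,3), (0,4), (1,3), (1,4), (1,5), (2,4), (2,5), (2,6), (2,7), (3,7)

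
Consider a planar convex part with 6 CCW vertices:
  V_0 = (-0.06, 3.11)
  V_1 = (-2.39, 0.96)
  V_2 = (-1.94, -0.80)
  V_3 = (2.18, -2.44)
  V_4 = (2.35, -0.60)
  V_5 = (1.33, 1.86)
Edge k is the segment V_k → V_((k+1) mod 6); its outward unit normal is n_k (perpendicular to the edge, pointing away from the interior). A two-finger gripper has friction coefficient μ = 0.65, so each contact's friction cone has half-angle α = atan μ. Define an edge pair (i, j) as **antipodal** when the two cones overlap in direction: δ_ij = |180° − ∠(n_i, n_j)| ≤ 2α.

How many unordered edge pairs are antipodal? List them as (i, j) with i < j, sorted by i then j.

count = 7; pairs: (0,2), (0,3), (1,3), (1,4), (1,5), (2,4), (2,5)

α = atan 0.65 = 33.02°;  2α = 66.05°
n_0 = (-0.6781, +0.7349)
n_1 = (-0.9688, -0.2477)
n_2 = (-0.3698, -0.9291)
n_3 = (+0.9958, -0.0920)
n_4 = (+0.9237, +0.3830)
n_5 = (+0.6687, +0.7436)
  (0,1): δ = 118.36°  ·
  (0,2): δ = 64.40°  ✓
  (0,3): δ = 42.02°  ✓
  (0,4): δ = 69.82°  ·
  (0,5): δ = 95.34°  ·
  (1,2): δ = 126.05°  ·
  (1,3): δ = 19.62°  ✓
  (1,4): δ = 8.18°  ✓
  (1,5): δ = 33.69°  ✓
  (2,3): δ = 73.57°  ·
  (2,4): δ = 45.77°  ✓
  (2,5): δ = 20.26°  ✓
  (3,4): δ = 152.20°  ·
  (3,5): δ = 126.69°  ·
  (4,5): δ = 154.48°  ·
antipodal pairs: 7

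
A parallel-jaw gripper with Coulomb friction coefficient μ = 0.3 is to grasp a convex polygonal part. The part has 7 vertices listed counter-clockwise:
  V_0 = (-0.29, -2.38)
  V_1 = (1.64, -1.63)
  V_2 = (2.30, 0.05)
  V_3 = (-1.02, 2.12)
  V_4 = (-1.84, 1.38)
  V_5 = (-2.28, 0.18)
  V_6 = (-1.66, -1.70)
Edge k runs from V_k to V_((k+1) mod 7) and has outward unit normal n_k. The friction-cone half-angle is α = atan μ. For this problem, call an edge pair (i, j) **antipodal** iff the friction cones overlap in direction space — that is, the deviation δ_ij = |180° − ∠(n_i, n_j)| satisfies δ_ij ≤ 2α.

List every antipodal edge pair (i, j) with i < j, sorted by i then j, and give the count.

count = 4; pairs: (0,3), (1,3), (1,4), (2,6)

α = atan 0.3 = 16.70°;  2α = 33.40°
n_0 = (+0.3622, -0.9321)
n_1 = (+0.9308, -0.3657)
n_2 = (+0.5291, +0.8486)
n_3 = (-0.6700, +0.7424)
n_4 = (-0.9389, +0.3443)
n_5 = (-0.9497, -0.3132)
n_6 = (-0.4446, -0.8957)
  (0,1): δ = 132.68°  ·
  (0,2): δ = 53.18°  ·
  (0,3): δ = 20.83°  ✓
  (0,4): δ = 48.63°  ·
  (0,5): δ = 87.02°  ·
  (0,6): δ = 132.37°  ·
  (1,2): δ = 100.50°  ·
  (1,3): δ = 26.49°  ✓
  (1,4): δ = 1.31°  ✓
  (1,5): δ = 39.70°  ·
  (1,6): δ = 85.05°  ·
  (2,3): δ = 105.99°  ·
  (2,4): δ = 78.19°  ·
  (2,5): δ = 39.80°  ·
  (2,6): δ = 5.55°  ✓
  (3,4): δ = 152.20°  ·
  (3,5): δ = 113.81°  ·
  (3,6): δ = 68.46°  ·
  (4,5): δ = 141.61°  ·
  (4,6): δ = 96.26°  ·
  (5,6): δ = 134.65°  ·
antipodal pairs: 4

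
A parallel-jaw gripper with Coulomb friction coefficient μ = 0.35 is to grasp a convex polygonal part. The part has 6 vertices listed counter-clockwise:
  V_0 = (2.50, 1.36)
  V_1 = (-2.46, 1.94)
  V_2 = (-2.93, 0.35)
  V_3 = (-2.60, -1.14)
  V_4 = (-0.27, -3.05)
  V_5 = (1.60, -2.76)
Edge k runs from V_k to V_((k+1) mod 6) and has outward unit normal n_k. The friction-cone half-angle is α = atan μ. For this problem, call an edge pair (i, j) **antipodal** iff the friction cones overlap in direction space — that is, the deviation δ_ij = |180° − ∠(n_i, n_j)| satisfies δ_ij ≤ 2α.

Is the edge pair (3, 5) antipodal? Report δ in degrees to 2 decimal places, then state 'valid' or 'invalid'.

δ = 62.98°, invalid

α = atan 0.35 = 19.29°;  2α = 38.58°
edge 3: e_3 = (+2.33, -1.91);  n_3 = (-0.6340, -0.7734)
edge 5: e_5 = (+0.90, +4.12);  n_5 = (+0.9770, -0.2134)
∠(n_3, n_5) = 117.02°
δ = |180° − 117.02°| = 62.98°
62.98° > 2α = 38.58°  →  invalid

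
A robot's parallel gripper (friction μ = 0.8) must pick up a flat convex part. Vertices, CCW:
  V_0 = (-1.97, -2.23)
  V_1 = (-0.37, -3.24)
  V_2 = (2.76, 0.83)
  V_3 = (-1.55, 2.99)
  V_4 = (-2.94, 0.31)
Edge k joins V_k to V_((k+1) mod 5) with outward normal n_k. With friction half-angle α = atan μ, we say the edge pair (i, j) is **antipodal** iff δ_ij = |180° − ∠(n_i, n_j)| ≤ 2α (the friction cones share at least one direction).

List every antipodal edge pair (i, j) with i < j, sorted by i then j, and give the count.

count = 4; pairs: (0,2), (1,3), (1,4), (2,4)

α = atan 0.8 = 38.66°;  2α = 77.32°
n_0 = (-0.5338, -0.8456)
n_1 = (+0.7927, -0.6096)
n_2 = (+0.4480, +0.8940)
n_3 = (-0.8877, +0.4604)
n_4 = (-0.9342, -0.3568)
  (0,1): δ = 95.30°  ·
  (0,2): δ = 5.64°  ✓
  (0,3): δ = 94.85°  ·
  (0,4): δ = 143.16°  ·
  (1,2): δ = 79.06°  ·
  (1,3): δ = 10.15°  ✓
  (1,4): δ = 58.46°  ✓
  (2,3): δ = 90.80°  ·
  (2,4): δ = 42.48°  ✓
  (3,4): δ = 131.68°  ·
antipodal pairs: 4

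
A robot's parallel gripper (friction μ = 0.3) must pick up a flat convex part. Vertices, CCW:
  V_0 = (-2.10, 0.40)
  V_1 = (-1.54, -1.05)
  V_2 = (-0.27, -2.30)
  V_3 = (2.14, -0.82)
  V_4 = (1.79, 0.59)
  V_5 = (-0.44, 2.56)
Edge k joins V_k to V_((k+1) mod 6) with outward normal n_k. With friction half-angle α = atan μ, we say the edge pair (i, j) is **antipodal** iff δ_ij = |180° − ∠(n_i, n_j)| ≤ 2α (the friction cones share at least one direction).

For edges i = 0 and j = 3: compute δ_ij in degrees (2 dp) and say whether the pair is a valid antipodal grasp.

α = atan 0.3 = 16.70°;  2α = 33.40°
edge 0: e_0 = (+0.56, -1.45);  n_0 = (-0.9328, -0.3603)
edge 3: e_3 = (-0.35, +1.41);  n_3 = (+0.9705, +0.2409)
∠(n_0, n_3) = 172.82°
δ = |180° − 172.82°| = 7.18°
7.18° ≤ 2α = 33.40°  →  valid

δ = 7.18°, valid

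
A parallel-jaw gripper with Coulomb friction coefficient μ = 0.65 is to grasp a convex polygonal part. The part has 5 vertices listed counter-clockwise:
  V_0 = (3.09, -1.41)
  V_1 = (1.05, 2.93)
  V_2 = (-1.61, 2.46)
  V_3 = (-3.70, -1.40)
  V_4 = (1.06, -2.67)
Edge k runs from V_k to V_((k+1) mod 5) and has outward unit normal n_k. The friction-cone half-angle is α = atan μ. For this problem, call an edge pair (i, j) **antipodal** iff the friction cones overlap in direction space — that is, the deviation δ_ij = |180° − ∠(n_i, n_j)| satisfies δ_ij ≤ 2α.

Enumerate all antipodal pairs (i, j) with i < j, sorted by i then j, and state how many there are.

count = 5; pairs: (0,2), (0,3), (1,3), (1,4), (2,4)

α = atan 0.65 = 33.02°;  2α = 66.05°
n_0 = (+0.9050, +0.4254)
n_1 = (-0.1740, +0.9847)
n_2 = (-0.8794, +0.4761)
n_3 = (-0.2578, -0.9662)
n_4 = (+0.5274, -0.8496)
  (0,1): δ = 105.16°  ·
  (0,2): δ = 53.61°  ✓
  (0,3): δ = 49.89°  ✓
  (0,4): δ = 96.65°  ·
  (1,2): δ = 128.45°  ·
  (1,3): δ = 24.96°  ✓
  (1,4): δ = 21.81°  ✓
  (2,3): δ = 76.51°  ·
  (2,4): δ = 29.74°  ✓
  (3,4): δ = 133.23°  ·
antipodal pairs: 5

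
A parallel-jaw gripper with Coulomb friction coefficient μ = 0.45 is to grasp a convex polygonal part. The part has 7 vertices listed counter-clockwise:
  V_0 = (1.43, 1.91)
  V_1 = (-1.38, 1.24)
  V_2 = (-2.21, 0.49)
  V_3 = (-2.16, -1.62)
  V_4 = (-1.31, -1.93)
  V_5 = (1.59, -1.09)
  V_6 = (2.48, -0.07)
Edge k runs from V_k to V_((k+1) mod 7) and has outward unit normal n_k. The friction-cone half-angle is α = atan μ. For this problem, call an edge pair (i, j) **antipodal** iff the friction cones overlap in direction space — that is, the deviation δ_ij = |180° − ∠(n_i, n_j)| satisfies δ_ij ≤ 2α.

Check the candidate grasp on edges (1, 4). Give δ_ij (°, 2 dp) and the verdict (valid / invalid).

δ = 25.95°, valid

α = atan 0.45 = 24.23°;  2α = 48.46°
edge 1: e_1 = (-0.83, -0.75);  n_1 = (-0.6704, +0.7420)
edge 4: e_4 = (+2.90, +0.84);  n_4 = (+0.2782, -0.9605)
∠(n_1, n_4) = 154.05°
δ = |180° − 154.05°| = 25.95°
25.95° ≤ 2α = 48.46°  →  valid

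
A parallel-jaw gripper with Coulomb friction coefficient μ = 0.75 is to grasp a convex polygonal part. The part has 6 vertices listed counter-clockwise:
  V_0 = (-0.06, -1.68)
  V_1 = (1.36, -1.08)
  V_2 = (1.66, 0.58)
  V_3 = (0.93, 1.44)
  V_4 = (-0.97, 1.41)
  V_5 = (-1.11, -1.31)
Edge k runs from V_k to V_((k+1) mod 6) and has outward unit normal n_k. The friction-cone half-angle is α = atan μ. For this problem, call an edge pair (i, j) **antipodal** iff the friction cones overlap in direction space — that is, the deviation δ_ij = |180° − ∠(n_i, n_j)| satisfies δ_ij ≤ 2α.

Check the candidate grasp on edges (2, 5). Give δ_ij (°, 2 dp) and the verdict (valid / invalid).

α = atan 0.75 = 36.87°;  2α = 73.74°
edge 2: e_2 = (-0.73, +0.86);  n_2 = (+0.7624, +0.6471)
edge 5: e_5 = (+1.05, -0.37);  n_5 = (-0.3324, -0.9432)
∠(n_2, n_5) = 149.74°
δ = |180° − 149.74°| = 30.26°
30.26° ≤ 2α = 73.74°  →  valid

δ = 30.26°, valid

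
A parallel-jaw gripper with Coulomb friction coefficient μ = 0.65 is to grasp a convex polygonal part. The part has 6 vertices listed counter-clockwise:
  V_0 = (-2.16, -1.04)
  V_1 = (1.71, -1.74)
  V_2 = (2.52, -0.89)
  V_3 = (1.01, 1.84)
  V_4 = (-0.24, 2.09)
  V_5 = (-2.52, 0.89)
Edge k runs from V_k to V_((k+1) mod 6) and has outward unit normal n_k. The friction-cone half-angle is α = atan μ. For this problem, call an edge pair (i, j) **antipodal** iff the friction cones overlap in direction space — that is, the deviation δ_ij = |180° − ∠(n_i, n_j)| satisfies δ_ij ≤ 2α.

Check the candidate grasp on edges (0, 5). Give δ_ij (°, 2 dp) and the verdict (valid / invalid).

α = atan 0.65 = 33.02°;  2α = 66.05°
edge 0: e_0 = (+3.87, -0.70);  n_0 = (-0.1780, -0.9840)
edge 5: e_5 = (+0.36, -1.93);  n_5 = (-0.9830, -0.1834)
∠(n_0, n_5) = 69.18°
δ = |180° − 69.18°| = 110.82°
110.82° > 2α = 66.05°  →  invalid

δ = 110.82°, invalid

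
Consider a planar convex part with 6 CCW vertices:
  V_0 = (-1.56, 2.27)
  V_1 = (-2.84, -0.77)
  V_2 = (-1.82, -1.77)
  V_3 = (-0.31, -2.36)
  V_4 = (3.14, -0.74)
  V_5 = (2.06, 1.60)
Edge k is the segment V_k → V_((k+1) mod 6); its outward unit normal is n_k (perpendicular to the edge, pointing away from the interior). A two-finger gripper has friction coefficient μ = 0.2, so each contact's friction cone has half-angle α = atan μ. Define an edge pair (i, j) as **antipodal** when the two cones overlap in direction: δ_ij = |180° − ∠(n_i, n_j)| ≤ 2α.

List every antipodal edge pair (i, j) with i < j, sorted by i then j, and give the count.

α = atan 0.2 = 11.31°;  2α = 22.62°
n_0 = (-0.9216, +0.3881)
n_1 = (-0.7001, -0.7141)
n_2 = (-0.3639, -0.9314)
n_3 = (+0.4250, -0.9052)
n_4 = (+0.9080, +0.4191)
n_5 = (+0.1820, +0.9833)
  (0,1): δ = 111.60°  ·
  (0,2): δ = 88.51°  ·
  (0,3): δ = 42.01°  ·
  (0,4): δ = 47.61°  ·
  (0,5): δ = 102.35°  ·
  (1,2): δ = 156.91°  ·
  (1,3): δ = 110.41°  ·
  (1,4): δ = 20.79°  ✓
  (1,5): δ = 33.95°  ·
  (2,3): δ = 133.50°  ·
  (2,4): δ = 43.88°  ·
  (2,5): δ = 10.86°  ✓
  (3,4): δ = 90.38°  ·
  (3,5): δ = 35.64°  ·
  (4,5): δ = 125.26°  ·
antipodal pairs: 2

count = 2; pairs: (1,4), (2,5)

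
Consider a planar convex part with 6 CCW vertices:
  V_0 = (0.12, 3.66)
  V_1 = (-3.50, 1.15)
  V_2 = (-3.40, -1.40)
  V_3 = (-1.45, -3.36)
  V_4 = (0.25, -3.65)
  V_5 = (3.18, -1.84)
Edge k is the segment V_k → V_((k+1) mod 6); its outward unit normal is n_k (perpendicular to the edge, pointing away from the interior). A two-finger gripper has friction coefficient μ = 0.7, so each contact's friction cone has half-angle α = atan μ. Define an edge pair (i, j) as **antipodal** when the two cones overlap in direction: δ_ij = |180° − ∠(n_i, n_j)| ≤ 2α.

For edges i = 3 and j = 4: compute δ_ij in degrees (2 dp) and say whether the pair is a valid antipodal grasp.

α = atan 0.7 = 34.99°;  2α = 69.98°
edge 3: e_3 = (+1.70, -0.29);  n_3 = (-0.1682, -0.9858)
edge 4: e_4 = (+2.93, +1.81);  n_4 = (+0.5256, -0.8508)
∠(n_3, n_4) = 41.39°
δ = |180° − 41.39°| = 138.61°
138.61° > 2α = 69.98°  →  invalid

δ = 138.61°, invalid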